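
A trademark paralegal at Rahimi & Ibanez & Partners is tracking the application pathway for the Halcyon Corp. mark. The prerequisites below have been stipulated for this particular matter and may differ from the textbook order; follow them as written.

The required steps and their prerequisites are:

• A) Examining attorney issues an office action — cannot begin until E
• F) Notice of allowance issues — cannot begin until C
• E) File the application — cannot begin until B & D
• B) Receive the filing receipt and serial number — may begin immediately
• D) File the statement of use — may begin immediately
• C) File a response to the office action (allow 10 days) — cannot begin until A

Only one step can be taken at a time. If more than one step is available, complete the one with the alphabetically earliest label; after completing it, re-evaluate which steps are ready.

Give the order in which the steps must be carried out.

B, D, E, A, C, F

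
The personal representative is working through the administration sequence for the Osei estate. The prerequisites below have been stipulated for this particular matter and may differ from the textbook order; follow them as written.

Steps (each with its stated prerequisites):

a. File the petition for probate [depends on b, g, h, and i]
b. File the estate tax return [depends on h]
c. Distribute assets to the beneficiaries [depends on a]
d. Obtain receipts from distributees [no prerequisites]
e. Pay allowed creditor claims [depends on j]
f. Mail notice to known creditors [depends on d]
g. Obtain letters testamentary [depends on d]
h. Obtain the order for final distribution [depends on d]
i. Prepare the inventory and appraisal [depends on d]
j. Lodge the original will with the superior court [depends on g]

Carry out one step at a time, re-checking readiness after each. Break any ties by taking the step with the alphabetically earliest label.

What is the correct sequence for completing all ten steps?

d → f → g → h → b → i → a → c → j → e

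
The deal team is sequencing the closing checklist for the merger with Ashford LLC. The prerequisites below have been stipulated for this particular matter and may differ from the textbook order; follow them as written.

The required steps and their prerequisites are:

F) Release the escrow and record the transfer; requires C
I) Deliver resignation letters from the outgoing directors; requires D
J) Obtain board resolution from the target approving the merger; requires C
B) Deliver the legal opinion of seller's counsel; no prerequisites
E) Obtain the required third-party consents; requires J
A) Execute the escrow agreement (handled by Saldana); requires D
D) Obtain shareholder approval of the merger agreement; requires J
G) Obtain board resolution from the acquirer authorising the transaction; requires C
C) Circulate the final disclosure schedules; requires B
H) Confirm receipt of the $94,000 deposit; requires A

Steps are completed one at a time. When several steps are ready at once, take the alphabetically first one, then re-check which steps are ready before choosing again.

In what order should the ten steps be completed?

B is the only step with nothing outstanding, so it goes first.
C is the only step now ready → C.
Ready: F, G and J. F has the earlier label → F.
Ready: G and J. G has the earlier label → G.
Next only J has its prerequisites met → J.
D and E are both available; D has the earlier label → D.
A and I now also ready, so the ready set is {A, E, I}; A has the earlier label → A.
E, H and I are all available; E has the earlier label → E.
Now H and I have their prerequisites met. H has the earlier label, so H next.
I needed D, now all done → I.

B → C → F → G → J → D → A → E → H → I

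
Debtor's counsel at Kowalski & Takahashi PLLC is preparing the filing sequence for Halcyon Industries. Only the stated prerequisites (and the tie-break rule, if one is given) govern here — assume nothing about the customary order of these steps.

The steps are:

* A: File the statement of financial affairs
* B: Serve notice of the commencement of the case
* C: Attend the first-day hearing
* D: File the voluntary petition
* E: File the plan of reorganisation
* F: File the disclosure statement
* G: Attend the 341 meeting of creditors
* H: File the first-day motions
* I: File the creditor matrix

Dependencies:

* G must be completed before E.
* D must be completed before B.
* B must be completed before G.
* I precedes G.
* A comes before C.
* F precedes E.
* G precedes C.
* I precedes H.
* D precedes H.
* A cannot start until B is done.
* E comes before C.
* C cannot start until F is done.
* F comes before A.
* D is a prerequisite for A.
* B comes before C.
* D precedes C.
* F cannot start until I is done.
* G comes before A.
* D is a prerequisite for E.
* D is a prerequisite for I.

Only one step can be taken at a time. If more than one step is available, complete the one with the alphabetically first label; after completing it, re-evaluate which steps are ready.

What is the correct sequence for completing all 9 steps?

D, B, I, F, G, A, E, C, H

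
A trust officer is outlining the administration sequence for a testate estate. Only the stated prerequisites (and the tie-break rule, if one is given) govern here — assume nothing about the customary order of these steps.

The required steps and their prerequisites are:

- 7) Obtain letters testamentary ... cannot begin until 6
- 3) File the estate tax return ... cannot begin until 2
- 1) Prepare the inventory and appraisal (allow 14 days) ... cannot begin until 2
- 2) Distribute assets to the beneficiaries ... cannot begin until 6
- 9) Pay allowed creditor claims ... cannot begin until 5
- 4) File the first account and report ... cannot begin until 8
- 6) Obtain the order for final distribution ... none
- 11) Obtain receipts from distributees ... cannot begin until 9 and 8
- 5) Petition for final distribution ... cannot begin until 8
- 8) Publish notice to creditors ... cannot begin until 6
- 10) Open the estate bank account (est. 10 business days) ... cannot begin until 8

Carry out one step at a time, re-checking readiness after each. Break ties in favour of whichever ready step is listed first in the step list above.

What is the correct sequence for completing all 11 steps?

6, 7, 2, 3, 1, 8, 4, 5, 9, 11, 10

6 is the only step with nothing outstanding, so it goes first.
7, 2 and 8 are all available; 7 is listed earlier → 7.
2 and 8 are both available; 2 is listed earlier → 2.
3, 1 and 8 are all available; 3 is listed earlier → 3.
Ready: 1 and 8. 1 is listed earlier → 1.
Next only 8 has its prerequisites met → 8.
Ready: 4, 5 and 10. 4 is listed earlier → 4.
Now 5 and 10 have their prerequisites met. 5 is listed earlier, so 5 next.
Now 9 and 10 have their prerequisites met. 9 is listed earlier, so 9 next.
11 now also ready, so the ready set is {11, 10}; 11 is listed earlier → 11.
That leaves 10 as the only ready step → 10.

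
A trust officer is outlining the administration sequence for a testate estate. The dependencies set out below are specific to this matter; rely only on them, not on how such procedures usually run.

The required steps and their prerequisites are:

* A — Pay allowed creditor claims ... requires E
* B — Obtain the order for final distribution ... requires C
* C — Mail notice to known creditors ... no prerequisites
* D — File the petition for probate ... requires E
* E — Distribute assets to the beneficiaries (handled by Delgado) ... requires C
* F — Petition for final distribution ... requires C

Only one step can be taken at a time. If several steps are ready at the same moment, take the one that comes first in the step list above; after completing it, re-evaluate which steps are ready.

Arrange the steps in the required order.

C is the only step with nothing outstanding, so it goes first.
Now B, E and F have their prerequisites met. B is listed earlier, so B next.
Now E and F have their prerequisites met. E is listed earlier, so E next.
Now A, D and F have their prerequisites met. A is listed earlier, so A next.
Ready: D and F. D is listed earlier → D.
F needed C, now all done → F.

C → B → E → A → D → F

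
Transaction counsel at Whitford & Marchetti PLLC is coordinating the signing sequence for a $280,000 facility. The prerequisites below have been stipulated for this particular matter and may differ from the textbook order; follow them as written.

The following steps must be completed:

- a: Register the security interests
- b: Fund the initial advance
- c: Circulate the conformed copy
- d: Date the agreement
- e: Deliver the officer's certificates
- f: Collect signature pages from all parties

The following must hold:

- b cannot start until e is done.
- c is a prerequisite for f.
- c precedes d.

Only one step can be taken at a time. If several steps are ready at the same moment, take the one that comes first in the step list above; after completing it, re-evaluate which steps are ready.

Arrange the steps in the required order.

a, c and e have no prerequisites; a is listed earlier, so a is first.
c and e are both available; c is listed earlier → c.
d, e and f are all available; d is listed earlier → d.
e and f are both available; e is listed earlier → e.
Ready: b and f. b is listed earlier → b.
f needed c, now all done → f.

a, c, d, e, b, f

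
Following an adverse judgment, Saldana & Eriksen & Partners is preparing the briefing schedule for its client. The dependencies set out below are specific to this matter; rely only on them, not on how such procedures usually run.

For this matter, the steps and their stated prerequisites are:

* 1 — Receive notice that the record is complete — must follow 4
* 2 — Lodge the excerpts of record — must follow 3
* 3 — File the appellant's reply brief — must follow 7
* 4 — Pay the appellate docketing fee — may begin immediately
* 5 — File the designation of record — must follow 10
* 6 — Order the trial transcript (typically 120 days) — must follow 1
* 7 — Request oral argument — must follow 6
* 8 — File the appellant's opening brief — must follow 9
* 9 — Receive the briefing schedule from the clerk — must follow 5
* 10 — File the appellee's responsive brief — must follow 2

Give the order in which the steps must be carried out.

Only 4 has no prerequisites, so it is first.
1 needed 4, now all done → 1.
6 needed 1, now all done → 6.
That leaves 7 as the only ready step → 7.
3 needed 7, now all done → 3.
2 needed 3, now all done → 2.
10 is the only step now ready → 10.
That leaves 5 as the only ready step → 5.
That leaves 9 as the only ready step → 9.
8 needed 9, now all done → 8.

4, 1, 6, 7, 3, 2, 10, 5, 9, 8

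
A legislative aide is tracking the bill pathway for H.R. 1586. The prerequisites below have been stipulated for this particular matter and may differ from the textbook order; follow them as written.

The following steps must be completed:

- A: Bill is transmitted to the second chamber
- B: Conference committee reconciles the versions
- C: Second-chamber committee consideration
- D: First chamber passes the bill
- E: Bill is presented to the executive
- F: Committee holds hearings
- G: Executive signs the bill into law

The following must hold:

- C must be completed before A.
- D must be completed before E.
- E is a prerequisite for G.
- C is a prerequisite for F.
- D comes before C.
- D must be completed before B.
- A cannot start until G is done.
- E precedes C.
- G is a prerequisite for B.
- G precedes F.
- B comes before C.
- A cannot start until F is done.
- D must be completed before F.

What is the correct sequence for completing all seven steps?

D is the only step with nothing outstanding, so it goes first.
Next only E has its prerequisites met → E.
G needed E, now all done → G.
B is the only step now ready → B.
Next only C has its prerequisites met → C.
F is the only step now ready → F.
Next only A has its prerequisites met → A.

D, E, G, B, C, F, A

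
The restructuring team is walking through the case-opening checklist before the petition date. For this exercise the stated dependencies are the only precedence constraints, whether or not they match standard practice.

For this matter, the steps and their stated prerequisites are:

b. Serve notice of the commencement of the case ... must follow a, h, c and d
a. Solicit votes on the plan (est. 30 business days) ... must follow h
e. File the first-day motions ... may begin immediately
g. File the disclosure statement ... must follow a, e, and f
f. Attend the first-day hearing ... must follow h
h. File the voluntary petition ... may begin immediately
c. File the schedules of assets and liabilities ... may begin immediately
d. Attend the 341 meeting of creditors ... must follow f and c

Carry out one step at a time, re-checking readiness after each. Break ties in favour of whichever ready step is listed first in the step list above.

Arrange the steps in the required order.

e → h → a → f → g → c → d → b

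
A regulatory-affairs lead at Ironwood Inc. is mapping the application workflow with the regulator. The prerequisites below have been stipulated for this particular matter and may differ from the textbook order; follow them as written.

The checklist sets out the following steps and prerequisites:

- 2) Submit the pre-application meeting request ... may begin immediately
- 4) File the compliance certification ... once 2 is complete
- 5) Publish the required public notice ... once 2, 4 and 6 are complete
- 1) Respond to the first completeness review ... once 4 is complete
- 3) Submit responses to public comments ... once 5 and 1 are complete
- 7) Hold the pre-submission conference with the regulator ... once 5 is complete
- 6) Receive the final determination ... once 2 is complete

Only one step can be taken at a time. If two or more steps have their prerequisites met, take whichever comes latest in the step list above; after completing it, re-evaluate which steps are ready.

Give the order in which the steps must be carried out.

2 6 4 1 5 7 3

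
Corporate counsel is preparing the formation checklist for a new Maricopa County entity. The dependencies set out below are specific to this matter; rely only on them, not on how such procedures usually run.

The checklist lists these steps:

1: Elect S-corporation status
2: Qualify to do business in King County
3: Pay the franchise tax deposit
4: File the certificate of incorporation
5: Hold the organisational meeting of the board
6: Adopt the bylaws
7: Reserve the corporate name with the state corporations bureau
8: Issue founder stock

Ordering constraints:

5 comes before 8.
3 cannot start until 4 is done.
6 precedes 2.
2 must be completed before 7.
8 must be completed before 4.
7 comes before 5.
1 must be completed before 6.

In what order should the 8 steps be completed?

Only 1 has no prerequisites, so it is first.
That leaves 6 as the only ready step → 6.
2 needed 6, now all done → 2.
Next only 7 has its prerequisites met → 7.
Next only 5 has its prerequisites met → 5.
That leaves 8 as the only ready step → 8.
That leaves 4 as the only ready step → 4.
3 is the only step now ready → 3.

1, 6, 2, 7, 5, 8, 4, 3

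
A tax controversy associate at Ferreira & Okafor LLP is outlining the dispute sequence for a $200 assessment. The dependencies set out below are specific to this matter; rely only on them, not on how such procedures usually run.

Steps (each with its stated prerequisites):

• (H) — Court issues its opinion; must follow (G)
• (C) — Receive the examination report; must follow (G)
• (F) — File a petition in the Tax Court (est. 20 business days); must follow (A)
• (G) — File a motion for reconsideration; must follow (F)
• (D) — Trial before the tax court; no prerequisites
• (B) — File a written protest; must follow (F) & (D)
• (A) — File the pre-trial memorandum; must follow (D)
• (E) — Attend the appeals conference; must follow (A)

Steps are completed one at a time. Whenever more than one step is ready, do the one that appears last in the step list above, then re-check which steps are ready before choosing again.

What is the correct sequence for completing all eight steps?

(D) → (A) → (E) → (F) → (B) → (G) → (C) → (H)

(D) has no prerequisites → (D) first.
That leaves (A) as the only ready step → (A).
(E) and (F) are both available; (E) is listed later → (E).
Next only (F) has its prerequisites met → (F).
(B) and (G) are both available; (B) is listed later → (B).
(G) needed (F), now all done → (G).
(C) and (H) are both available; (C) is listed later → (C).
(H) needed (G), now all done → (H).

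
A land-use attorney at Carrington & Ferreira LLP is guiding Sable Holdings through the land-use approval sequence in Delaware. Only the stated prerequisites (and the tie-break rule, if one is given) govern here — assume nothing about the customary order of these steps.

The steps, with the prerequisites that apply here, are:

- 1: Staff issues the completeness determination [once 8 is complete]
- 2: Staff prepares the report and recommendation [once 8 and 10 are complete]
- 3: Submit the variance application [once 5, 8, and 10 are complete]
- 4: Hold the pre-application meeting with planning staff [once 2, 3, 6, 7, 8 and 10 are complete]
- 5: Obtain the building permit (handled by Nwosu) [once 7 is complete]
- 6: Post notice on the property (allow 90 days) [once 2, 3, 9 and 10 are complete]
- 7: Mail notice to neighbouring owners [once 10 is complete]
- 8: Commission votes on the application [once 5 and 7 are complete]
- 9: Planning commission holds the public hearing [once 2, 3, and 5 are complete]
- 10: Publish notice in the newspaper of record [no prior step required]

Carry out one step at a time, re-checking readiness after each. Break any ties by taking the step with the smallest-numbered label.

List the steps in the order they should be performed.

10 has no prerequisites → 10 first.
7 is the only step now ready → 7.
Next only 5 has its prerequisites met → 5.
Next only 8 has its prerequisites met → 8.
1, 2 and 3 are all available; 1 has the earlier label → 1.
Now 2 and 3 have their prerequisites met. 2 has the earlier label, so 2 next.
That leaves 3 as the only ready step → 3.
9 needed 2, 3 and 5, now all done → 9.
6 needed 2, 3, 9 and 10, now all done → 6.
4 is the only step now ready → 4.

10 → 7 → 5 → 8 → 1 → 2 → 3 → 9 → 6 → 4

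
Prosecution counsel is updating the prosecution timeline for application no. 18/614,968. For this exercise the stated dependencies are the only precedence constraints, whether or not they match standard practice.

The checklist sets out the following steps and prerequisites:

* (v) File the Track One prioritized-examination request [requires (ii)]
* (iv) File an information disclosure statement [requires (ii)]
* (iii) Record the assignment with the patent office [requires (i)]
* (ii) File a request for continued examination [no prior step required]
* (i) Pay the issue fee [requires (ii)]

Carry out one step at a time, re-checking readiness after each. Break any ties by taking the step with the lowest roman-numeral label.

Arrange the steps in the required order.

(ii) has no prerequisites → (ii) first.
Ready: (i), (iv) and (v). (i) has the earlier label → (i).
(iii), (iv) and (v) are all available; (iii) has the earlier label → (iii).
Now (iv) and (v) have their prerequisites met. (iv) has the earlier label, so (iv) next.
That leaves (v) as the only ready step → (v).

(ii), (i), (iii), (iv), (v)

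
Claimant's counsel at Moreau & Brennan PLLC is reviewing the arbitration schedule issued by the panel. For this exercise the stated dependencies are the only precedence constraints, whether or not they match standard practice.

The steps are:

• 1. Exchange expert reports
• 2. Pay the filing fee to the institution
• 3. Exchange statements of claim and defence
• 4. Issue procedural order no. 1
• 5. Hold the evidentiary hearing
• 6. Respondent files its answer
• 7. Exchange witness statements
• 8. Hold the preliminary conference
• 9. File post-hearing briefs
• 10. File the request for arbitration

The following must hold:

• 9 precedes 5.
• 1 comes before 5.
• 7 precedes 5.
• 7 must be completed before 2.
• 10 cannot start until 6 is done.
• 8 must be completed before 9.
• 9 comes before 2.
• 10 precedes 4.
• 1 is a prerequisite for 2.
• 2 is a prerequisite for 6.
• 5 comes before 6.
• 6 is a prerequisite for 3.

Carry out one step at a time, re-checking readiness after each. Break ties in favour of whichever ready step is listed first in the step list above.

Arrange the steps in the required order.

Nothing is required for 1, 7 and 8. 1 is listed earlier → 1 first.
7 and 8 are both available; 7 is listed earlier → 7.
Next only 8 has its prerequisites met → 8.
9 is the only step now ready → 9.
2 and 5 are both available; 2 is listed earlier → 2.
5 needed 1, 7 and 9, now all done → 5.
6 needed 2 and 5, now all done → 6.
3 and 10 are both available; 3 is listed earlier → 3.
10 needed 6, now all done → 10.
Next only 4 has its prerequisites met → 4.

1 7 8 9 2 5 6 3 10 4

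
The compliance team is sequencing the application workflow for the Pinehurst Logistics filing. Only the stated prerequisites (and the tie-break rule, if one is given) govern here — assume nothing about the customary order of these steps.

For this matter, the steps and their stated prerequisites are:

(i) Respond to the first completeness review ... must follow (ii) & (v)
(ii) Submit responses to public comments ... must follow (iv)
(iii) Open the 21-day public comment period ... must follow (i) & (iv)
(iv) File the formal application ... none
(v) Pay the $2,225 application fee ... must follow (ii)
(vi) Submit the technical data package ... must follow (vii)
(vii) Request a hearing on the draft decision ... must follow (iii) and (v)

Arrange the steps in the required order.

(iv), (ii), (v), (i), (iii), (vii), (vi)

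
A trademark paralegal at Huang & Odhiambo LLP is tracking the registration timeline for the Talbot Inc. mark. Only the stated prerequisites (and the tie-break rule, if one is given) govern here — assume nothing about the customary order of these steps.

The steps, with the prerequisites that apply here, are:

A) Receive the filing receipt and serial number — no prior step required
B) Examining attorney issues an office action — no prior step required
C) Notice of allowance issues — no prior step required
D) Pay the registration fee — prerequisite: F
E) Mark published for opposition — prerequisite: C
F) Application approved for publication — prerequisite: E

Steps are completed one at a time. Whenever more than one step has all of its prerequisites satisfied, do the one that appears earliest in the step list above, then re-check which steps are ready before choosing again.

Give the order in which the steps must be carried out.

A, B, C, E, F, D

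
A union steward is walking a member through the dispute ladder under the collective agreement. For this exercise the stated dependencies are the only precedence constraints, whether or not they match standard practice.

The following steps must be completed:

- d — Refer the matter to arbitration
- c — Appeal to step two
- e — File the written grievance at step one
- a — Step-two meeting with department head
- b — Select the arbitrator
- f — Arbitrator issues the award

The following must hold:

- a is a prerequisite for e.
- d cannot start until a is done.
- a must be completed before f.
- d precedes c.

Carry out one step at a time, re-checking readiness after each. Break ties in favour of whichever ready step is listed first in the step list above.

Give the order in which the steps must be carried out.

a → d → c → e → b → f

a and b have no prerequisites; a is listed earlier, so a is first.
d, e and f now also ready, so the ready set is {d, e, b, f}; d is listed earlier → d.
Ready: c, e, b and f. c is listed earlier → c.
Now e, b and f have their prerequisites met. e is listed earlier, so e next.
Now b and f have their prerequisites met. b is listed earlier, so b next.
f needed a, now all done → f.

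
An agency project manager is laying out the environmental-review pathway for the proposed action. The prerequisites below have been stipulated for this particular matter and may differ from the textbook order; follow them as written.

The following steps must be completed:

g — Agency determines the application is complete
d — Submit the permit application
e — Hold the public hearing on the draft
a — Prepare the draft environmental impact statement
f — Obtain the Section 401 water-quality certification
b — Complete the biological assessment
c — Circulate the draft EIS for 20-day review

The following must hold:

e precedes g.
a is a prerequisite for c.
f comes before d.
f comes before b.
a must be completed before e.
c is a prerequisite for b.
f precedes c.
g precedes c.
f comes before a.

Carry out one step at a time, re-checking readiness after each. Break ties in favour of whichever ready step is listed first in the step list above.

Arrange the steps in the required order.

f, d, a, e, g, c, b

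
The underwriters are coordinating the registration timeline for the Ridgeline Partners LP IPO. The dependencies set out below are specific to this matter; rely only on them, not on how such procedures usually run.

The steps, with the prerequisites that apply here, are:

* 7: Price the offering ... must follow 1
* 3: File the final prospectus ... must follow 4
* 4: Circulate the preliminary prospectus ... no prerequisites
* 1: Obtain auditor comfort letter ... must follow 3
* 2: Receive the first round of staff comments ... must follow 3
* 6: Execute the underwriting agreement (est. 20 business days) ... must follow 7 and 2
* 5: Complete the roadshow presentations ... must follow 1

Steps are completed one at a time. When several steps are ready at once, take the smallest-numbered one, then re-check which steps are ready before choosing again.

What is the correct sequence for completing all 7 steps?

4 has no prerequisites → 4 first.
Next only 3 has its prerequisites met → 3.
Ready: 1 and 2. 1 has the earlier label → 1.
Ready: 2, 5 and 7. 2 has the earlier label → 2.
Ready: 5 and 7. 5 has the earlier label → 5.
That leaves 7 as the only ready step → 7.
6 needed 2 and 7, now all done → 6.

4 → 3 → 1 → 2 → 5 → 7 → 6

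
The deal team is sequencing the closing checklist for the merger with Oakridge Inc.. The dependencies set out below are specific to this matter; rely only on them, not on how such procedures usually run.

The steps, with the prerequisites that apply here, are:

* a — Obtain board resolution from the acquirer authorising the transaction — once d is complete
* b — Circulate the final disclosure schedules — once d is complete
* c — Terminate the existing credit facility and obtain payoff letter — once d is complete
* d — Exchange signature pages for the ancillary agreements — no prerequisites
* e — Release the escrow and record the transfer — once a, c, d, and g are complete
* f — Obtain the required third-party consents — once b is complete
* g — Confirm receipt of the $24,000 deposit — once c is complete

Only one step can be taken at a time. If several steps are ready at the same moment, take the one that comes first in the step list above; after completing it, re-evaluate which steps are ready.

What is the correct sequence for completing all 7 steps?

d is the only step with nothing outstanding, so it goes first.
Now a, b and c have their prerequisites met. a is listed earlier, so a next.
Now b and c have their prerequisites met. b is listed earlier, so b next.
f now also ready, so the ready set is {c, f}; c is listed earlier → c.
Now f and g have their prerequisites met. f is listed earlier, so f next.
That leaves g as the only ready step → g.
e needed a, c, d and g, now all done → e.

d → a → b → c → f → g → e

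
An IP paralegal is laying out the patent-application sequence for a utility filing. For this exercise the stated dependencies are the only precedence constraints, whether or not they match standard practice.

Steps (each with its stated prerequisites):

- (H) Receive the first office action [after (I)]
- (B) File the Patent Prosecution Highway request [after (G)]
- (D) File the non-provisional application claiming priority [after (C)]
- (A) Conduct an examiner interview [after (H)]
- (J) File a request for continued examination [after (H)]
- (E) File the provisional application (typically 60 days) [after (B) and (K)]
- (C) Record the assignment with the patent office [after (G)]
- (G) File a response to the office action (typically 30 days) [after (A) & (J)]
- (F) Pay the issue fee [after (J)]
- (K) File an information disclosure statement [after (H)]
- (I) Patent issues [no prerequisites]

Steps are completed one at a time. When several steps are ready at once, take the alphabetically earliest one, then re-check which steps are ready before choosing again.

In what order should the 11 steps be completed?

Only (I) has no prerequisites, so it is first.
(H) is the only step now ready → (H).
(A), (J) and (K) are all available; (A) has the earlier label → (A).
Now (J) and (K) have their prerequisites met. (J) has the earlier label, so (J) next.
(F) and (G) now also ready, so the ready set is {(F), (G), (K)}; (F) has the earlier label → (F).
(G) and (K) are both available; (G) has the earlier label → (G).
Now (B), (C) and (K) have their prerequisites met. (B) has the earlier label, so (B) next.
(C) and (K) are both available; (C) has the earlier label → (C).
(D) and (K) are both available; (D) has the earlier label → (D).
(K) is the only step now ready → (K).
That leaves (E) as the only ready step → (E).

(I) (H) (A) (J) (F) (G) (B) (C) (D) (K) (E)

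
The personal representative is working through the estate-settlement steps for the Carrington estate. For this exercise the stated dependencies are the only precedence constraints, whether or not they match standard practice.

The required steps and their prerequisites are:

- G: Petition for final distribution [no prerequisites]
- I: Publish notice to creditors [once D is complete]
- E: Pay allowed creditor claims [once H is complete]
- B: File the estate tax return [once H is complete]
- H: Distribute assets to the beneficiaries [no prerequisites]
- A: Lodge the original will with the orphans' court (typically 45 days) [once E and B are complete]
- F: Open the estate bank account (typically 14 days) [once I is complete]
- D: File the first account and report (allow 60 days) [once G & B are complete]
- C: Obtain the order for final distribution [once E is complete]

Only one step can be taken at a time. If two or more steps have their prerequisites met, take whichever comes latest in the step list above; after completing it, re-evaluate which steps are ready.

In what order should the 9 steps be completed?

H → B → E → C → A → G → D → I → F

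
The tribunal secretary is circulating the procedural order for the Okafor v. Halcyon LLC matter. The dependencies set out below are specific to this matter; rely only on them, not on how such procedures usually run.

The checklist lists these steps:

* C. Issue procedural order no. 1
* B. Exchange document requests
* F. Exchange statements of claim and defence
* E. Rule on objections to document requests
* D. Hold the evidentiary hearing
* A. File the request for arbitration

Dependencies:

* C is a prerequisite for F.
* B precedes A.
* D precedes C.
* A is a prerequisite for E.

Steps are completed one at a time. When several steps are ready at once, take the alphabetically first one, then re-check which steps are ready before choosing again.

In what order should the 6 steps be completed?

B, A, D, C, E, F

B and D have no prerequisites; B has the earlier label, so B is first.
A now also ready, so the ready set is {A, D}; A has the earlier label → A.
Now D and E have their prerequisites met. D has the earlier label, so D next.
C now also ready, so the ready set is {C, E}; C has the earlier label → C.
E and F are both available; E has the earlier label → E.
That leaves F as the only ready step → F.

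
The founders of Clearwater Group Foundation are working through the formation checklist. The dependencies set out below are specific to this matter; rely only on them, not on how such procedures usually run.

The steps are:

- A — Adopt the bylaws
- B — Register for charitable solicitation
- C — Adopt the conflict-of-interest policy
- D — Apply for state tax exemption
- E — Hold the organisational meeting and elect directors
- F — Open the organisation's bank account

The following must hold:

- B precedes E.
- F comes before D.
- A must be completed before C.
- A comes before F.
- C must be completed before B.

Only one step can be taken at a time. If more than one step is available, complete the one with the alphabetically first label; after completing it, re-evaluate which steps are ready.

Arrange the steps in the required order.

A, C, B, E, F, D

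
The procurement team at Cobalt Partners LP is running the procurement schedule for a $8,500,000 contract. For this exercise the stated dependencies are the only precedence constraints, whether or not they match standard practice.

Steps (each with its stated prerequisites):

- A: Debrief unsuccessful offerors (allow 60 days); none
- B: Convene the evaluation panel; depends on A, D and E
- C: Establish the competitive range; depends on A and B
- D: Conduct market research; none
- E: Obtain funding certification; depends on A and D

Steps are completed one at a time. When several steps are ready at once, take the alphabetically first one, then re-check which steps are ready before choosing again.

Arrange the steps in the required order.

A D E B C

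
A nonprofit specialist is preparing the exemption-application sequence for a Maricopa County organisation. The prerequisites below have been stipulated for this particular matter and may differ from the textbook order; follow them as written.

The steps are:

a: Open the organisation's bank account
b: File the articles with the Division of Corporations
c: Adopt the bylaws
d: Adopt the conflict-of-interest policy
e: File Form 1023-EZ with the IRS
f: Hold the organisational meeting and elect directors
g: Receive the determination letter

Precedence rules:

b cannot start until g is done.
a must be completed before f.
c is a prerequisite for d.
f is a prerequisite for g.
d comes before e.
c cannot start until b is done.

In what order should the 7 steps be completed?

a → f → g → b → c → d → e

a is the only step with nothing outstanding, so it goes first.
f needed a, now all done → f.
g needed f, now all done → g.
b needed g, now all done → b.
c needed b, now all done → c.
d is the only step now ready → d.
e needed d, now all done → e.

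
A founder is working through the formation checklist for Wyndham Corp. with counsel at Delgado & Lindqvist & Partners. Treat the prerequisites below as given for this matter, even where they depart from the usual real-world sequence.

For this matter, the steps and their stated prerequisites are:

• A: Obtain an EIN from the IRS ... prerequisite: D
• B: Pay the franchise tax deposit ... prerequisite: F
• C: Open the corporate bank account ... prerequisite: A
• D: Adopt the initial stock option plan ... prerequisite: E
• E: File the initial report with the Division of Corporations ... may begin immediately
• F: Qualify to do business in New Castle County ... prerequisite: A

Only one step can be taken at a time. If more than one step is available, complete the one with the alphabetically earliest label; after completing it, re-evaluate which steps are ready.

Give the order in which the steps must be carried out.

E has no prerequisites → E first.
D needed E, now all done → D.
A needed D, now all done → A.
Ready: C and F. C has the earlier label → C.
F needed A, now all done → F.
B needed F, now all done → B.

E D A C F B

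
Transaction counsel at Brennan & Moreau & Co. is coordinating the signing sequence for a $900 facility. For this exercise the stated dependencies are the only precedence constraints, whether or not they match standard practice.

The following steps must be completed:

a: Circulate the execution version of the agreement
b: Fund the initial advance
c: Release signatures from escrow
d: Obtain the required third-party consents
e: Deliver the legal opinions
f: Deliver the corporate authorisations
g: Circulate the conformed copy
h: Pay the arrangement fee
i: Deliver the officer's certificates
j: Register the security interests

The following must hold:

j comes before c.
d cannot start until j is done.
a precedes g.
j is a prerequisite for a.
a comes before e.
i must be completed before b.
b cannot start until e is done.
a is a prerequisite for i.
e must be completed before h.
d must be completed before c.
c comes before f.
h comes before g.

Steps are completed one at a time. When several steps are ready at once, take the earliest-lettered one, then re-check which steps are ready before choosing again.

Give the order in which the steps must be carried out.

Only j has no prerequisites, so it is first.
Now a and d have their prerequisites met. a has the earlier label, so a next.
d, e and i are all available; d has the earlier label → d.
c now also ready, so the ready set is {c, e, i}; c has the earlier label → c.
f now also ready, so the ready set is {e, f, i}; e has the earlier label → e.
Now f, h and i have their prerequisites met. f has the earlier label, so f next.
Now h and i have their prerequisites met. h has the earlier label, so h next.
g and i are both available; g has the earlier label → g.
Next only i has its prerequisites met → i.
b needed e and i, now all done → b.

j a d c e f h g i b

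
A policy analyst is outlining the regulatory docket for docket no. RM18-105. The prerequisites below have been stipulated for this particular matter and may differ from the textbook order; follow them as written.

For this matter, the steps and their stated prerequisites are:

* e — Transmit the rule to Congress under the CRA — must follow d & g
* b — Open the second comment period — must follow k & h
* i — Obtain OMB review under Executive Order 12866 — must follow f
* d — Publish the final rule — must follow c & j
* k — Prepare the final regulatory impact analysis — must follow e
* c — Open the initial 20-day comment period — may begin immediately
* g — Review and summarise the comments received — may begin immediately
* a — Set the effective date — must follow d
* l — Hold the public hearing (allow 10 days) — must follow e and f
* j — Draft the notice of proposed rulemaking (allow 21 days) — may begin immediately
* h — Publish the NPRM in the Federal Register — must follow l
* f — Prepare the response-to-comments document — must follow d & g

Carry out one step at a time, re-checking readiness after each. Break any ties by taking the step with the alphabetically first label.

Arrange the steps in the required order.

c, g and j have no prerequisites; c has the earlier label, so c is first.
Ready: g and j. g has the earlier label → g.
Next only j has its prerequisites met → j.
That leaves d as the only ready step → d.
Now a, e and f have their prerequisites met. a has the earlier label, so a next.
Now e and f have their prerequisites met. e has the earlier label, so e next.
Ready: f and k. f has the earlier label → f.
Ready: i, k and l. i has the earlier label → i.
Now k and l have their prerequisites met. k has the earlier label, so k next.
l needed e and f, now all done → l.
That leaves h as the only ready step → h.
b needed h and k, now all done → b.

c g j d a e f i k l h b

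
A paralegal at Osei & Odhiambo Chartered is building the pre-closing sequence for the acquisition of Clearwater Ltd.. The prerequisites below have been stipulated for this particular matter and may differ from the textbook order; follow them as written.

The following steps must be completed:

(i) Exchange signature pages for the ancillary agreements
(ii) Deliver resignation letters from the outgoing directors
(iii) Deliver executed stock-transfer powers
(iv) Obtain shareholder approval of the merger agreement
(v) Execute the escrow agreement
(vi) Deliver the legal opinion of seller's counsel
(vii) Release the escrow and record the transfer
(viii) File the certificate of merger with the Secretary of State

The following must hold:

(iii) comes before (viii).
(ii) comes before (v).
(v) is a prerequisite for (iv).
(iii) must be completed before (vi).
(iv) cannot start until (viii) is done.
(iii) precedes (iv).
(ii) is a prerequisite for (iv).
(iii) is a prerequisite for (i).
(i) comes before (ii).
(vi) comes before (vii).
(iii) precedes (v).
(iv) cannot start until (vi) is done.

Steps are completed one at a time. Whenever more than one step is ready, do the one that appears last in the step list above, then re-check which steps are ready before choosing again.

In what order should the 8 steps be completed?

(iii), (viii), (vi), (vii), (i), (ii), (v), (iv)

(iii) has no prerequisites → (iii) first.
Now (viii), (vi) and (i) have their prerequisites met. (viii) is listed later, so (viii) next.
Ready: (vi) and (i). (vi) is listed later → (vi).
(vii) now also ready, so the ready set is {(vii), (i)}; (vii) is listed later → (vii).
Next only (i) has its prerequisites met → (i).
(ii) is the only step now ready → (ii).
Next only (v) has its prerequisites met → (v).
(iv) is the only step now ready → (iv).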